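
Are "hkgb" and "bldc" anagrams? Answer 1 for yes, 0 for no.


Strings: "hkgb", "bldc"
Sorted first:  bghk
Sorted second: bcdl
Differ at position 1: 'g' vs 'c' => not anagrams

0


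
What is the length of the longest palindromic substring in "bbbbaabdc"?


Input: "bbbbaabdc"
Checking substrings for palindromes:
  [0:4] "bbbb" (len 4) => palindrome
  [3:7] "baab" (len 4) => palindrome
  [0:3] "bbb" (len 3) => palindrome
  [1:4] "bbb" (len 3) => palindrome
  [0:2] "bb" (len 2) => palindrome
  [1:3] "bb" (len 2) => palindrome
Longest palindromic substring: "bbbb" with length 4

4


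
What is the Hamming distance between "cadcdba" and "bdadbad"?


Comparing "cadcdba" and "bdadbad" position by position:
  Position 0: 'c' vs 'b' => differ
  Position 1: 'a' vs 'd' => differ
  Position 2: 'd' vs 'a' => differ
  Position 3: 'c' vs 'd' => differ
  Position 4: 'd' vs 'b' => differ
  Position 5: 'b' vs 'a' => differ
  Position 6: 'a' vs 'd' => differ
Total differences (Hamming distance): 7

7


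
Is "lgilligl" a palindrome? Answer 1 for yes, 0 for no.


Input: lgilligl
Reversed: lgilligl
  Compare pos 0 ('l') with pos 7 ('l'): match
  Compare pos 1 ('g') with pos 6 ('g'): match
  Compare pos 2 ('i') with pos 5 ('i'): match
  Compare pos 3 ('l') with pos 4 ('l'): match
Result: palindrome

1


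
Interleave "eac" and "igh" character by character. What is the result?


Interleaving "eac" and "igh":
  Position 0: 'e' from first, 'i' from second => "ei"
  Position 1: 'a' from first, 'g' from second => "ag"
  Position 2: 'c' from first, 'h' from second => "ch"
Result: eiagch

eiagch


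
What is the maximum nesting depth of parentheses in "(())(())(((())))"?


Input: "(())(())(((())))"
Tracking depth:
  Position 0 '(': depth becomes 1
  Position 1 '(': depth becomes 2
  Position 2 ')': depth becomes 1
  Position 3 ')': depth becomes 0
  Position 4 '(': depth becomes 1
  Position 5 '(': depth becomes 2
  Position 6 ')': depth becomes 1
  Position 7 ')': depth becomes 0
  Position 8 '(': depth becomes 1
  Position 9 '(': depth becomes 2
  Position 10 '(': depth becomes 3
  Position 11 '(': depth becomes 4
  Position 12 ')': depth becomes 3
  Position 13 ')': depth becomes 2
  Position 14 ')': depth becomes 1
  Position 15 ')': depth becomes 0
Maximum depth reached: 4

4


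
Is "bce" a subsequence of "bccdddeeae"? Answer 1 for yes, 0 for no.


Check if "bce" is a subsequence of "bccdddeeae"
Greedy scan:
  Position 0 ('b'): matches sub[0] = 'b'
  Position 1 ('c'): matches sub[1] = 'c'
  Position 2 ('c'): no match needed
  Position 3 ('d'): no match needed
  Position 4 ('d'): no match needed
  Position 5 ('d'): no match needed
  Position 6 ('e'): matches sub[2] = 'e'
  Position 7 ('e'): no match needed
  Position 8 ('a'): no match needed
  Position 9 ('e'): no match needed
All 3 characters matched => is a subsequence

1


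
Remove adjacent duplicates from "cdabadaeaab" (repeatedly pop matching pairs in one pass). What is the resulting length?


Input: cdabadaeaab
Stack-based adjacent duplicate removal:
  Read 'c': push. Stack: c
  Read 'd': push. Stack: cd
  Read 'a': push. Stack: cda
  Read 'b': push. Stack: cdab
  Read 'a': push. Stack: cdaba
  Read 'd': push. Stack: cdabad
  Read 'a': push. Stack: cdabada
  Read 'e': push. Stack: cdabadae
  Read 'a': push. Stack: cdabadaea
  Read 'a': matches stack top 'a' => pop. Stack: cdabadae
  Read 'b': push. Stack: cdabadaeb
Final stack: "cdabadaeb" (length 9)

9


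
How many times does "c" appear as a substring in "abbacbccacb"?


Searching for "c" in "abbacbccacb"
Scanning each position:
  Position 0: "a" => no
  Position 1: "b" => no
  Position 2: "b" => no
  Position 3: "a" => no
  Position 4: "c" => MATCH
  Position 5: "b" => no
  Position 6: "c" => MATCH
  Position 7: "c" => MATCH
  Position 8: "a" => no
  Position 9: "c" => MATCH
  Position 10: "b" => no
Total occurrences: 4

4


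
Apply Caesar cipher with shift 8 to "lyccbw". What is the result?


Caesar cipher: shift "lyccbw" by 8
  'l' (pos 11) + 8 = pos 19 = 't'
  'y' (pos 24) + 8 = pos 6 = 'g'
  'c' (pos 2) + 8 = pos 10 = 'k'
  'c' (pos 2) + 8 = pos 10 = 'k'
  'b' (pos 1) + 8 = pos 9 = 'j'
  'w' (pos 22) + 8 = pos 4 = 'e'
Result: tgkkje

tgkkje


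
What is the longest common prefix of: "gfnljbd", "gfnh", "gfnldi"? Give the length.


Words: gfnljbd, gfnh, gfnldi
  Position 0: all 'g' => match
  Position 1: all 'f' => match
  Position 2: all 'n' => match
  Position 3: ('l', 'h', 'l') => mismatch, stop
LCP = "gfn" (length 3)

3


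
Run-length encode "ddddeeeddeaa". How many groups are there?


Input: ddddeeeddeaa
Scanning for consecutive runs:
  Group 1: 'd' x 4 (positions 0-3)
  Group 2: 'e' x 3 (positions 4-6)
  Group 3: 'd' x 2 (positions 7-8)
  Group 4: 'e' x 1 (positions 9-9)
  Group 5: 'a' x 2 (positions 10-11)
Total groups: 5

5


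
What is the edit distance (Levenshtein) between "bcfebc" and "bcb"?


Computing edit distance: "bcfebc" -> "bcb"
DP table:
           b    c    b
      0    1    2    3
  b   1    0    1    2
  c   2    1    0    1
  f   3    2    1    1
  e   4    3    2    2
  b   5    4    3    2
  c   6    5    4    3
Edit distance = dp[6][3] = 3

3


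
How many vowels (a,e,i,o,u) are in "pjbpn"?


Input: pjbpn
Checking each character:
  'p' at position 0: consonant
  'j' at position 1: consonant
  'b' at position 2: consonant
  'p' at position 3: consonant
  'n' at position 4: consonant
Total vowels: 0

0


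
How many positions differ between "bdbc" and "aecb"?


Comparing "bdbc" and "aecb" position by position:
  Position 0: 'b' vs 'a' => DIFFER
  Position 1: 'd' vs 'e' => DIFFER
  Position 2: 'b' vs 'c' => DIFFER
  Position 3: 'c' vs 'b' => DIFFER
Positions that differ: 4

4


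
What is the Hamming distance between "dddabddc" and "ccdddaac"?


Comparing "dddabddc" and "ccdddaac" position by position:
  Position 0: 'd' vs 'c' => differ
  Position 1: 'd' vs 'c' => differ
  Position 2: 'd' vs 'd' => same
  Position 3: 'a' vs 'd' => differ
  Position 4: 'b' vs 'd' => differ
  Position 5: 'd' vs 'a' => differ
  Position 6: 'd' vs 'a' => differ
  Position 7: 'c' vs 'c' => same
Total differences (Hamming distance): 6

6


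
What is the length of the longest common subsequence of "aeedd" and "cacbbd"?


LCS of "aeedd" and "cacbbd"
DP table:
           c    a    c    b    b    d
      0    0    0    0    0    0    0
  a   0    0    1    1    1    1    1
  e   0    0    1    1    1    1    1
  e   0    0    1    1    1    1    1
  d   0    0    1    1    1    1    2
  d   0    0    1    1    1    1    2
LCS length = dp[5][6] = 2

2


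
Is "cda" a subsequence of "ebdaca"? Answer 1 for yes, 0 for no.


Check if "cda" is a subsequence of "ebdaca"
Greedy scan:
  Position 0 ('e'): no match needed
  Position 1 ('b'): no match needed
  Position 2 ('d'): no match needed
  Position 3 ('a'): no match needed
  Position 4 ('c'): matches sub[0] = 'c'
  Position 5 ('a'): no match needed
Only matched 1/3 characters => not a subsequence

0


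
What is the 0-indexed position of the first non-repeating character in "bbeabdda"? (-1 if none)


Input: bbeabdda
Character frequencies:
  'a': 2
  'b': 3
  'd': 2
  'e': 1
Scanning left to right for freq == 1:
  Position 0 ('b'): freq=3, skip
  Position 1 ('b'): freq=3, skip
  Position 2 ('e'): unique! => answer = 2

2


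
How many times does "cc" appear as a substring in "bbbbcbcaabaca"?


Searching for "cc" in "bbbbcbcaabaca"
Scanning each position:
  Position 0: "bb" => no
  Position 1: "bb" => no
  Position 2: "bb" => no
  Position 3: "bc" => no
  Position 4: "cb" => no
  Position 5: "bc" => no
  Position 6: "ca" => no
  Position 7: "aa" => no
  Position 8: "ab" => no
  Position 9: "ba" => no
  Position 10: "ac" => no
  Position 11: "ca" => no
Total occurrences: 0

0


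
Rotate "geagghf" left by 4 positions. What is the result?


Input: "geagghf", rotate left by 4
First 4 characters: "geag"
Remaining characters: "ghf"
Concatenate remaining + first: "ghf" + "geag" = "ghfgeag"

ghfgeag


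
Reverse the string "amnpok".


Input: amnpok
Reading characters right to left:
  Position 5: 'k'
  Position 4: 'o'
  Position 3: 'p'
  Position 2: 'n'
  Position 1: 'm'
  Position 0: 'a'
Reversed: kopnma

kopnma


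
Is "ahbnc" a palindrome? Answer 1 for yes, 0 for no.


Input: ahbnc
Reversed: cnbha
  Compare pos 0 ('a') with pos 4 ('c'): MISMATCH
  Compare pos 1 ('h') with pos 3 ('n'): MISMATCH
Result: not a palindrome

0


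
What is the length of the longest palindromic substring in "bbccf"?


Input: "bbccf"
Checking substrings for palindromes:
  [0:2] "bb" (len 2) => palindrome
  [2:4] "cc" (len 2) => palindrome
Longest palindromic substring: "bb" with length 2

2


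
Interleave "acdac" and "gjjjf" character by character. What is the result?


Interleaving "acdac" and "gjjjf":
  Position 0: 'a' from first, 'g' from second => "ag"
  Position 1: 'c' from first, 'j' from second => "cj"
  Position 2: 'd' from first, 'j' from second => "dj"
  Position 3: 'a' from first, 'j' from second => "aj"
  Position 4: 'c' from first, 'f' from second => "cf"
Result: agcjdjajcf

agcjdjajcf


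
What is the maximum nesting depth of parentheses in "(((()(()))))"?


Input: "(((()(()))))"
Tracking depth:
  Position 0 '(': depth becomes 1
  Position 1 '(': depth becomes 2
  Position 2 '(': depth becomes 3
  Position 3 '(': depth becomes 4
  Position 4 ')': depth becomes 3
  Position 5 '(': depth becomes 4
  Position 6 '(': depth becomes 5
  Position 7 ')': depth becomes 4
  Position 8 ')': depth becomes 3
  Position 9 ')': depth becomes 2
  Position 10 ')': depth becomes 1
  Position 11 ')': depth becomes 0
Maximum depth reached: 5

5


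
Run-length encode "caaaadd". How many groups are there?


Input: caaaadd
Scanning for consecutive runs:
  Group 1: 'c' x 1 (positions 0-0)
  Group 2: 'a' x 4 (positions 1-4)
  Group 3: 'd' x 2 (positions 5-6)
Total groups: 3

3


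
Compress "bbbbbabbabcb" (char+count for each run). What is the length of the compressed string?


Input: bbbbbabbabcb
Runs:
  'b' x 5 => "b5"
  'a' x 1 => "a1"
  'b' x 2 => "b2"
  'a' x 1 => "a1"
  'b' x 1 => "b1"
  'c' x 1 => "c1"
  'b' x 1 => "b1"
Compressed: "b5a1b2a1b1c1b1"
Compressed length: 14

14


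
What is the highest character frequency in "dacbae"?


Input: dacbae
Character counts:
  'a': 2
  'b': 1
  'c': 1
  'd': 1
  'e': 1
Maximum frequency: 2

2


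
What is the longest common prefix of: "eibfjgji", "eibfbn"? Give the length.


Words: eibfjgji, eibfbn
  Position 0: all 'e' => match
  Position 1: all 'i' => match
  Position 2: all 'b' => match
  Position 3: all 'f' => match
  Position 4: ('j', 'b') => mismatch, stop
LCP = "eibf" (length 4)

4


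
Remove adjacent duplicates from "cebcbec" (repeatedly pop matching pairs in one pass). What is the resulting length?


Input: cebcbec
Stack-based adjacent duplicate removal:
  Read 'c': push. Stack: c
  Read 'e': push. Stack: ce
  Read 'b': push. Stack: ceb
  Read 'c': push. Stack: cebc
  Read 'b': push. Stack: cebcb
  Read 'e': push. Stack: cebcbe
  Read 'c': push. Stack: cebcbec
Final stack: "cebcbec" (length 7)

7


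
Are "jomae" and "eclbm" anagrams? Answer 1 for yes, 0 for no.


Strings: "jomae", "eclbm"
Sorted first:  aejmo
Sorted second: bcelm
Differ at position 0: 'a' vs 'b' => not anagrams

0


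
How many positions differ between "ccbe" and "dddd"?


Comparing "ccbe" and "dddd" position by position:
  Position 0: 'c' vs 'd' => DIFFER
  Position 1: 'c' vs 'd' => DIFFER
  Position 2: 'b' vs 'd' => DIFFER
  Position 3: 'e' vs 'd' => DIFFER
Positions that differ: 4

4


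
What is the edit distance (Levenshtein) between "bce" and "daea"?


Computing edit distance: "bce" -> "daea"
DP table:
           d    a    e    a
      0    1    2    3    4
  b   1    1    2    3    4
  c   2    2    2    3    4
  e   3    3    3    2    3
Edit distance = dp[3][4] = 3

3


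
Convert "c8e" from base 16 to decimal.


Input: "c8e" in base 16
Positional expansion:
  Digit 'c' (value 12) x 16^2 = 3072
  Digit '8' (value 8) x 16^1 = 128
  Digit 'e' (value 14) x 16^0 = 14
Sum = 3214

3214


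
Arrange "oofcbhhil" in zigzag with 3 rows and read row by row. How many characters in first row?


Zigzag "oofcbhhil" into 3 rows:
Placing characters:
  'o' => row 0
  'o' => row 1
  'f' => row 2
  'c' => row 1
  'b' => row 0
  'h' => row 1
  'h' => row 2
  'i' => row 1
  'l' => row 0
Rows:
  Row 0: "obl"
  Row 1: "ochi"
  Row 2: "fh"
First row length: 3

3


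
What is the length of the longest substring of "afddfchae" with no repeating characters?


Input: "afddfchae"
Sliding window (track last position of each char):
  Position 0 ('a'): window [0,0] length 1 -- new best
  Position 1 ('f'): window [0,1] length 2 -- new best
  Position 2 ('d'): window [0,2] length 3 -- new best
  Position 3 ('d'): repeat (last at 2), move window start to 3
  Position 3 ('d'): window [3,3] length 1
  Position 4 ('f'): window [3,4] length 2
  Position 5 ('c'): window [3,5] length 3
  Position 6 ('h'): window [3,6] length 4 -- new best
  Position 7 ('a'): window [3,7] length 5 -- new best
  Position 8 ('e'): window [3,8] length 6 -- new best
Longest substring with no repeats: "dfchae" with length 6

6


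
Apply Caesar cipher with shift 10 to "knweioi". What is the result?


Caesar cipher: shift "knweioi" by 10
  'k' (pos 10) + 10 = pos 20 = 'u'
  'n' (pos 13) + 10 = pos 23 = 'x'
  'w' (pos 22) + 10 = pos 6 = 'g'
  'e' (pos 4) + 10 = pos 14 = 'o'
  'i' (pos 8) + 10 = pos 18 = 's'
  'o' (pos 14) + 10 = pos 24 = 'y'
  'i' (pos 8) + 10 = pos 18 = 's'
Result: uxgosys

uxgosys


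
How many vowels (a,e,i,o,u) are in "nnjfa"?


Input: nnjfa
Checking each character:
  'n' at position 0: consonant
  'n' at position 1: consonant
  'j' at position 2: consonant
  'f' at position 3: consonant
  'a' at position 4: vowel (running total: 1)
Total vowels: 1

1


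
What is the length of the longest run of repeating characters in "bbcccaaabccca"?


Input: "bbcccaaabccca"
Scanning for longest run:
  Position 1 ('b'): continues run of 'b', length=2
  Position 2 ('c'): new char, reset run to 1
  Position 3 ('c'): continues run of 'c', length=2
  Position 4 ('c'): continues run of 'c', length=3
  Position 5 ('a'): new char, reset run to 1
  Position 6 ('a'): continues run of 'a', length=2
  Position 7 ('a'): continues run of 'a', length=3
  Position 8 ('b'): new char, reset run to 1
  Position 9 ('c'): new char, reset run to 1
  Position 10 ('c'): continues run of 'c', length=2
  Position 11 ('c'): continues run of 'c', length=3
  Position 12 ('a'): new char, reset run to 1
Longest run: 'c' with length 3

3


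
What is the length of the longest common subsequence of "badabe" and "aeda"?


LCS of "badabe" and "aeda"
DP table:
           a    e    d    a
      0    0    0    0    0
  b   0    0    0    0    0
  a   0    1    1    1    1
  d   0    1    1    2    2
  a   0    1    1    2    3
  b   0    1    1    2    3
  e   0    1    2    2    3
LCS length = dp[6][4] = 3

3


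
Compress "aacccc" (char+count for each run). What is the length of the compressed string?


Input: aacccc
Runs:
  'a' x 2 => "a2"
  'c' x 4 => "c4"
Compressed: "a2c4"
Compressed length: 4

4


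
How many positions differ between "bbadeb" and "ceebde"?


Comparing "bbadeb" and "ceebde" position by position:
  Position 0: 'b' vs 'c' => DIFFER
  Position 1: 'b' vs 'e' => DIFFER
  Position 2: 'a' vs 'e' => DIFFER
  Position 3: 'd' vs 'b' => DIFFER
  Position 4: 'e' vs 'd' => DIFFER
  Position 5: 'b' vs 'e' => DIFFER
Positions that differ: 6

6


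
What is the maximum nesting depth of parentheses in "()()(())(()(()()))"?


Input: "()()(())(()(()()))"
Tracking depth:
  Position 0 '(': depth becomes 1
  Position 1 ')': depth becomes 0
  Position 2 '(': depth becomes 1
  Position 3 ')': depth becomes 0
  Position 4 '(': depth becomes 1
  Position 5 '(': depth becomes 2
  Position 6 ')': depth becomes 1
  Position 7 ')': depth becomes 0
  Position 8 '(': depth becomes 1
  Position 9 '(': depth becomes 2
  Position 10 ')': depth becomes 1
  Position 11 '(': depth becomes 2
  Position 12 '(': depth becomes 3
  Position 13 ')': depth becomes 2
  Position 14 '(': depth becomes 3
  Position 15 ')': depth becomes 2
  Position 16 ')': depth becomes 1
  Position 17 ')': depth becomes 0
Maximum depth reached: 3

3


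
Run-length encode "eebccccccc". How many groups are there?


Input: eebccccccc
Scanning for consecutive runs:
  Group 1: 'e' x 2 (positions 0-1)
  Group 2: 'b' x 1 (positions 2-2)
  Group 3: 'c' x 7 (positions 3-9)
Total groups: 3

3


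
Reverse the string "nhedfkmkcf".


Input: nhedfkmkcf
Reading characters right to left:
  Position 9: 'f'
  Position 8: 'c'
  Position 7: 'k'
  Position 6: 'm'
  Position 5: 'k'
  Position 4: 'f'
  Position 3: 'd'
  Position 2: 'e'
  Position 1: 'h'
  Position 0: 'n'
Reversed: fckmkfdehn

fckmkfdehn


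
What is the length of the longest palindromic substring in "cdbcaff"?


Input: "cdbcaff"
Checking substrings for palindromes:
  [5:7] "ff" (len 2) => palindrome
Longest palindromic substring: "ff" with length 2

2


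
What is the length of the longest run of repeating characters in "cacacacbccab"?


Input: "cacacacbccab"
Scanning for longest run:
  Position 1 ('a'): new char, reset run to 1
  Position 2 ('c'): new char, reset run to 1
  Position 3 ('a'): new char, reset run to 1
  Position 4 ('c'): new char, reset run to 1
  Position 5 ('a'): new char, reset run to 1
  Position 6 ('c'): new char, reset run to 1
  Position 7 ('b'): new char, reset run to 1
  Position 8 ('c'): new char, reset run to 1
  Position 9 ('c'): continues run of 'c', length=2
  Position 10 ('a'): new char, reset run to 1
  Position 11 ('b'): new char, reset run to 1
Longest run: 'c' with length 2

2


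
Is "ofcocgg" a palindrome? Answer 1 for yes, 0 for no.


Input: ofcocgg
Reversed: ggcocfo
  Compare pos 0 ('o') with pos 6 ('g'): MISMATCH
  Compare pos 1 ('f') with pos 5 ('g'): MISMATCH
  Compare pos 2 ('c') with pos 4 ('c'): match
Result: not a palindrome

0


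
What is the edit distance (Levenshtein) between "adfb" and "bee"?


Computing edit distance: "adfb" -> "bee"
DP table:
           b    e    e
      0    1    2    3
  a   1    1    2    3
  d   2    2    2    3
  f   3    3    3    3
  b   4    3    4    4
Edit distance = dp[4][3] = 4

4


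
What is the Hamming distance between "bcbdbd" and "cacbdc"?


Comparing "bcbdbd" and "cacbdc" position by position:
  Position 0: 'b' vs 'c' => differ
  Position 1: 'c' vs 'a' => differ
  Position 2: 'b' vs 'c' => differ
  Position 3: 'd' vs 'b' => differ
  Position 4: 'b' vs 'd' => differ
  Position 5: 'd' vs 'c' => differ
Total differences (Hamming distance): 6

6


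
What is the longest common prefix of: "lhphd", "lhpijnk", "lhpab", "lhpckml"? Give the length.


Words: lhphd, lhpijnk, lhpab, lhpckml
  Position 0: all 'l' => match
  Position 1: all 'h' => match
  Position 2: all 'p' => match
  Position 3: ('h', 'i', 'a', 'c') => mismatch, stop
LCP = "lhp" (length 3)

3


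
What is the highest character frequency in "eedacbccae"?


Input: eedacbccae
Character counts:
  'a': 2
  'b': 1
  'c': 3
  'd': 1
  'e': 3
Maximum frequency: 3

3


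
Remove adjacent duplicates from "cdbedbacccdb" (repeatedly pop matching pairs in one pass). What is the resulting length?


Input: cdbedbacccdb
Stack-based adjacent duplicate removal:
  Read 'c': push. Stack: c
  Read 'd': push. Stack: cd
  Read 'b': push. Stack: cdb
  Read 'e': push. Stack: cdbe
  Read 'd': push. Stack: cdbed
  Read 'b': push. Stack: cdbedb
  Read 'a': push. Stack: cdbedba
  Read 'c': push. Stack: cdbedbac
  Read 'c': matches stack top 'c' => pop. Stack: cdbedba
  Read 'c': push. Stack: cdbedbac
  Read 'd': push. Stack: cdbedbacd
  Read 'b': push. Stack: cdbedbacdb
Final stack: "cdbedbacdb" (length 10)

10


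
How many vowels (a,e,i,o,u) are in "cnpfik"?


Input: cnpfik
Checking each character:
  'c' at position 0: consonant
  'n' at position 1: consonant
  'p' at position 2: consonant
  'f' at position 3: consonant
  'i' at position 4: vowel (running total: 1)
  'k' at position 5: consonant
Total vowels: 1

1


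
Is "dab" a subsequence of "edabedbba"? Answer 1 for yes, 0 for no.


Check if "dab" is a subsequence of "edabedbba"
Greedy scan:
  Position 0 ('e'): no match needed
  Position 1 ('d'): matches sub[0] = 'd'
  Position 2 ('a'): matches sub[1] = 'a'
  Position 3 ('b'): matches sub[2] = 'b'
  Position 4 ('e'): no match needed
  Position 5 ('d'): no match needed
  Position 6 ('b'): no match needed
  Position 7 ('b'): no match needed
  Position 8 ('a'): no match needed
All 3 characters matched => is a subsequence

1


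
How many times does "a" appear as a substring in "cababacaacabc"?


Searching for "a" in "cababacaacabc"
Scanning each position:
  Position 0: "c" => no
  Position 1: "a" => MATCH
  Position 2: "b" => no
  Position 3: "a" => MATCH
  Position 4: "b" => no
  Position 5: "a" => MATCH
  Position 6: "c" => no
  Position 7: "a" => MATCH
  Position 8: "a" => MATCH
  Position 9: "c" => no
  Position 10: "a" => MATCH
  Position 11: "b" => no
  Position 12: "c" => no
Total occurrences: 6

6


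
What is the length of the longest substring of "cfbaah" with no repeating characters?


Input: "cfbaah"
Sliding window (track last position of each char):
  Position 0 ('c'): window [0,0] length 1 -- new best
  Position 1 ('f'): window [0,1] length 2 -- new best
  Position 2 ('b'): window [0,2] length 3 -- new best
  Position 3 ('a'): window [0,3] length 4 -- new best
  Position 4 ('a'): repeat (last at 3), move window start to 4
  Position 4 ('a'): window [4,4] length 1
  Position 5 ('h'): window [4,5] length 2
Longest substring with no repeats: "cfba" with length 4

4


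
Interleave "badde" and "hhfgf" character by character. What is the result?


Interleaving "badde" and "hhfgf":
  Position 0: 'b' from first, 'h' from second => "bh"
  Position 1: 'a' from first, 'h' from second => "ah"
  Position 2: 'd' from first, 'f' from second => "df"
  Position 3: 'd' from first, 'g' from second => "dg"
  Position 4: 'e' from first, 'f' from second => "ef"
Result: bhahdfdgef

bhahdfdgef


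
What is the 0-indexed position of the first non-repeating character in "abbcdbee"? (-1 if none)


Input: abbcdbee
Character frequencies:
  'a': 1
  'b': 3
  'c': 1
  'd': 1
  'e': 2
Scanning left to right for freq == 1:
  Position 0 ('a'): unique! => answer = 0

0


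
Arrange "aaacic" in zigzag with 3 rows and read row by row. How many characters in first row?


Zigzag "aaacic" into 3 rows:
Placing characters:
  'a' => row 0
  'a' => row 1
  'a' => row 2
  'c' => row 1
  'i' => row 0
  'c' => row 1
Rows:
  Row 0: "ai"
  Row 1: "acc"
  Row 2: "a"
First row length: 2

2


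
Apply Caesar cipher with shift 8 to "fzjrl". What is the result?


Caesar cipher: shift "fzjrl" by 8
  'f' (pos 5) + 8 = pos 13 = 'n'
  'z' (pos 25) + 8 = pos 7 = 'h'
  'j' (pos 9) + 8 = pos 17 = 'r'
  'r' (pos 17) + 8 = pos 25 = 'z'
  'l' (pos 11) + 8 = pos 19 = 't'
Result: nhrzt

nhrzt


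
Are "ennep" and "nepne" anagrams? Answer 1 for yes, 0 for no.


Strings: "ennep", "nepne"
Sorted first:  eennp
Sorted second: eennp
Sorted forms match => anagrams

1


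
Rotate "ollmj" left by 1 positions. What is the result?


Input: "ollmj", rotate left by 1
First 1 characters: "o"
Remaining characters: "llmj"
Concatenate remaining + first: "llmj" + "o" = "llmjo"

llmjo


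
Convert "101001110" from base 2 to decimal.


Input: "101001110" in base 2
Positional expansion:
  Digit '1' (value 1) x 2^8 = 256
  Digit '0' (value 0) x 2^7 = 0
  Digit '1' (value 1) x 2^6 = 64
  Digit '0' (value 0) x 2^5 = 0
  Digit '0' (value 0) x 2^4 = 0
  Digit '1' (value 1) x 2^3 = 8
  Digit '1' (value 1) x 2^2 = 4
  Digit '1' (value 1) x 2^1 = 2
  Digit '0' (value 0) x 2^0 = 0
Sum = 334

334


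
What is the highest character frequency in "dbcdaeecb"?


Input: dbcdaeecb
Character counts:
  'a': 1
  'b': 2
  'c': 2
  'd': 2
  'e': 2
Maximum frequency: 2

2


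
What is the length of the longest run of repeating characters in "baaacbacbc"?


Input: "baaacbacbc"
Scanning for longest run:
  Position 1 ('a'): new char, reset run to 1
  Position 2 ('a'): continues run of 'a', length=2
  Position 3 ('a'): continues run of 'a', length=3
  Position 4 ('c'): new char, reset run to 1
  Position 5 ('b'): new char, reset run to 1
  Position 6 ('a'): new char, reset run to 1
  Position 7 ('c'): new char, reset run to 1
  Position 8 ('b'): new char, reset run to 1
  Position 9 ('c'): new char, reset run to 1
Longest run: 'a' with length 3

3


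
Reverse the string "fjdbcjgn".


Input: fjdbcjgn
Reading characters right to left:
  Position 7: 'n'
  Position 6: 'g'
  Position 5: 'j'
  Position 4: 'c'
  Position 3: 'b'
  Position 2: 'd'
  Position 1: 'j'
  Position 0: 'f'
Reversed: ngjcbdjf

ngjcbdjf


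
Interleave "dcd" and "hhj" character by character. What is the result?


Interleaving "dcd" and "hhj":
  Position 0: 'd' from first, 'h' from second => "dh"
  Position 1: 'c' from first, 'h' from second => "ch"
  Position 2: 'd' from first, 'j' from second => "dj"
Result: dhchdj

dhchdj


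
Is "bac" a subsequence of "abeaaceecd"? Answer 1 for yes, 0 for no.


Check if "bac" is a subsequence of "abeaaceecd"
Greedy scan:
  Position 0 ('a'): no match needed
  Position 1 ('b'): matches sub[0] = 'b'
  Position 2 ('e'): no match needed
  Position 3 ('a'): matches sub[1] = 'a'
  Position 4 ('a'): no match needed
  Position 5 ('c'): matches sub[2] = 'c'
  Position 6 ('e'): no match needed
  Position 7 ('e'): no match needed
  Position 8 ('c'): no match needed
  Position 9 ('d'): no match needed
All 3 characters matched => is a subsequence

1


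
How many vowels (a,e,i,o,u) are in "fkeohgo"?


Input: fkeohgo
Checking each character:
  'f' at position 0: consonant
  'k' at position 1: consonant
  'e' at position 2: vowel (running total: 1)
  'o' at position 3: vowel (running total: 2)
  'h' at position 4: consonant
  'g' at position 5: consonant
  'o' at position 6: vowel (running total: 3)
Total vowels: 3

3


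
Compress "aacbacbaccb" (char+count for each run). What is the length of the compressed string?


Input: aacbacbaccb
Runs:
  'a' x 2 => "a2"
  'c' x 1 => "c1"
  'b' x 1 => "b1"
  'a' x 1 => "a1"
  'c' x 1 => "c1"
  'b' x 1 => "b1"
  'a' x 1 => "a1"
  'c' x 2 => "c2"
  'b' x 1 => "b1"
Compressed: "a2c1b1a1c1b1a1c2b1"
Compressed length: 18

18


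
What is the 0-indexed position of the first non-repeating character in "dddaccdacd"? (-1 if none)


Input: dddaccdacd
Character frequencies:
  'a': 2
  'c': 3
  'd': 5
Scanning left to right for freq == 1:
  Position 0 ('d'): freq=5, skip
  Position 1 ('d'): freq=5, skip
  Position 2 ('d'): freq=5, skip
  Position 3 ('a'): freq=2, skip
  Position 4 ('c'): freq=3, skip
  Position 5 ('c'): freq=3, skip
  Position 6 ('d'): freq=5, skip
  Position 7 ('a'): freq=2, skip
  Position 8 ('c'): freq=3, skip
  Position 9 ('d'): freq=5, skip
  No unique character found => answer = -1

-1


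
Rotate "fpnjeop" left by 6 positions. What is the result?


Input: "fpnjeop", rotate left by 6
First 6 characters: "fpnjeo"
Remaining characters: "p"
Concatenate remaining + first: "p" + "fpnjeo" = "pfpnjeo"

pfpnjeo


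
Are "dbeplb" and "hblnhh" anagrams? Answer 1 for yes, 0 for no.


Strings: "dbeplb", "hblnhh"
Sorted first:  bbdelp
Sorted second: bhhhln
Differ at position 1: 'b' vs 'h' => not anagrams

0


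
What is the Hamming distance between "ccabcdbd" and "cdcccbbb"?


Comparing "ccabcdbd" and "cdcccbbb" position by position:
  Position 0: 'c' vs 'c' => same
  Position 1: 'c' vs 'd' => differ
  Position 2: 'a' vs 'c' => differ
  Position 3: 'b' vs 'c' => differ
  Position 4: 'c' vs 'c' => same
  Position 5: 'd' vs 'b' => differ
  Position 6: 'b' vs 'b' => same
  Position 7: 'd' vs 'b' => differ
Total differences (Hamming distance): 5

5


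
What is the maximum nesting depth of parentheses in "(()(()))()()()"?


Input: "(()(()))()()()"
Tracking depth:
  Position 0 '(': depth becomes 1
  Position 1 '(': depth becomes 2
  Position 2 ')': depth becomes 1
  Position 3 '(': depth becomes 2
  Position 4 '(': depth becomes 3
  Position 5 ')': depth becomes 2
  Position 6 ')': depth becomes 1
  Position 7 ')': depth becomes 0
  Position 8 '(': depth becomes 1
  Position 9 ')': depth becomes 0
  Position 10 '(': depth becomes 1
  Position 11 ')': depth becomes 0
  Position 12 '(': depth becomes 1
  Position 13 ')': depth becomes 0
Maximum depth reached: 3

3


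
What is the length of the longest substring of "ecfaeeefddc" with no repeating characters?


Input: "ecfaeeefddc"
Sliding window (track last position of each char):
  Position 0 ('e'): window [0,0] length 1 -- new best
  Position 1 ('c'): window [0,1] length 2 -- new best
  Position 2 ('f'): window [0,2] length 3 -- new best
  Position 3 ('a'): window [0,3] length 4 -- new best
  Position 4 ('e'): repeat (last at 0), move window start to 1
  Position 4 ('e'): window [1,4] length 4
  Position 5 ('e'): repeat (last at 4), move window start to 5
  Position 5 ('e'): window [5,5] length 1
  Position 6 ('e'): repeat (last at 5), move window start to 6
  Position 6 ('e'): window [6,6] length 1
  Position 7 ('f'): window [6,7] length 2
  Position 8 ('d'): window [6,8] length 3
  Position 9 ('d'): repeat (last at 8), move window start to 9
  Position 9 ('d'): window [9,9] length 1
  Position 10 ('c'): window [9,10] length 2
Longest substring with no repeats: "ecfa" with length 4

4


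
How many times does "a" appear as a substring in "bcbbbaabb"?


Searching for "a" in "bcbbbaabb"
Scanning each position:
  Position 0: "b" => no
  Position 1: "c" => no
  Position 2: "b" => no
  Position 3: "b" => no
  Position 4: "b" => no
  Position 5: "a" => MATCH
  Position 6: "a" => MATCH
  Position 7: "b" => no
  Position 8: "b" => no
Total occurrences: 2

2


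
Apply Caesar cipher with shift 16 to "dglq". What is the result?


Caesar cipher: shift "dglq" by 16
  'd' (pos 3) + 16 = pos 19 = 't'
  'g' (pos 6) + 16 = pos 22 = 'w'
  'l' (pos 11) + 16 = pos 1 = 'b'
  'q' (pos 16) + 16 = pos 6 = 'g'
Result: twbg

twbg


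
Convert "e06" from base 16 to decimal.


Input: "e06" in base 16
Positional expansion:
  Digit 'e' (value 14) x 16^2 = 3584
  Digit '0' (value 0) x 16^1 = 0
  Digit '6' (value 6) x 16^0 = 6
Sum = 3590

3590


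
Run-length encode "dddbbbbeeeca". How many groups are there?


Input: dddbbbbeeeca
Scanning for consecutive runs:
  Group 1: 'd' x 3 (positions 0-2)
  Group 2: 'b' x 4 (positions 3-6)
  Group 3: 'e' x 3 (positions 7-9)
  Group 4: 'c' x 1 (positions 10-10)
  Group 5: 'a' x 1 (positions 11-11)
Total groups: 5

5


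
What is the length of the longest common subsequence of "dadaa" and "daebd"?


LCS of "dadaa" and "daebd"
DP table:
           d    a    e    b    d
      0    0    0    0    0    0
  d   0    1    1    1    1    1
  a   0    1    2    2    2    2
  d   0    1    2    2    2    3
  a   0    1    2    2    2    3
  a   0    1    2    2    2    3
LCS length = dp[5][5] = 3

3


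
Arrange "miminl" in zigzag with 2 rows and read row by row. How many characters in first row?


Zigzag "miminl" into 2 rows:
Placing characters:
  'm' => row 0
  'i' => row 1
  'm' => row 0
  'i' => row 1
  'n' => row 0
  'l' => row 1
Rows:
  Row 0: "mmn"
  Row 1: "iil"
First row length: 3

3


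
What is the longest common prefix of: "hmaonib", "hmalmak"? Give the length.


Words: hmaonib, hmalmak
  Position 0: all 'h' => match
  Position 1: all 'm' => match
  Position 2: all 'a' => match
  Position 3: ('o', 'l') => mismatch, stop
LCP = "hma" (length 3)

3


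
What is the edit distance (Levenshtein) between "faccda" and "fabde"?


Computing edit distance: "faccda" -> "fabde"
DP table:
           f    a    b    d    e
      0    1    2    3    4    5
  f   1    0    1    2    3    4
  a   2    1    0    1    2    3
  c   3    2    1    1    2    3
  c   4    3    2    2    2    3
  d   5    4    3    3    2    3
  a   6    5    4    4    3    3
Edit distance = dp[6][5] = 3

3


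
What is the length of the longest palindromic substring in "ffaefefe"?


Input: "ffaefefe"
Checking substrings for palindromes:
  [3:8] "efefe" (len 5) => palindrome
  [3:6] "efe" (len 3) => palindrome
  [4:7] "fef" (len 3) => palindrome
  [5:8] "efe" (len 3) => palindrome
  [0:2] "ff" (len 2) => palindrome
Longest palindromic substring: "efefe" with length 5

5


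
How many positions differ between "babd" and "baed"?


Comparing "babd" and "baed" position by position:
  Position 0: 'b' vs 'b' => same
  Position 1: 'a' vs 'a' => same
  Position 2: 'b' vs 'e' => DIFFER
  Position 3: 'd' vs 'd' => same
Positions that differ: 1

1


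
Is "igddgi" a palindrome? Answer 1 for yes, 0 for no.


Input: igddgi
Reversed: igddgi
  Compare pos 0 ('i') with pos 5 ('i'): match
  Compare pos 1 ('g') with pos 4 ('g'): match
  Compare pos 2 ('d') with pos 3 ('d'): match
Result: palindrome

1


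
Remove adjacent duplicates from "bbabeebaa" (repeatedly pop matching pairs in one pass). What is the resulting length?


Input: bbabeebaa
Stack-based adjacent duplicate removal:
  Read 'b': push. Stack: b
  Read 'b': matches stack top 'b' => pop. Stack: (empty)
  Read 'a': push. Stack: a
  Read 'b': push. Stack: ab
  Read 'e': push. Stack: abe
  Read 'e': matches stack top 'e' => pop. Stack: ab
  Read 'b': matches stack top 'b' => pop. Stack: a
  Read 'a': matches stack top 'a' => pop. Stack: (empty)
  Read 'a': push. Stack: a
Final stack: "a" (length 1)

1


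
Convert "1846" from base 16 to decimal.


Input: "1846" in base 16
Positional expansion:
  Digit '1' (value 1) x 16^3 = 4096
  Digit '8' (value 8) x 16^2 = 2048
  Digit '4' (value 4) x 16^1 = 64
  Digit '6' (value 6) x 16^0 = 6
Sum = 6214

6214


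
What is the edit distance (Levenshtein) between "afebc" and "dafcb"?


Computing edit distance: "afebc" -> "dafcb"
DP table:
           d    a    f    c    b
      0    1    2    3    4    5
  a   1    1    1    2    3    4
  f   2    2    2    1    2    3
  e   3    3    3    2    2    3
  b   4    4    4    3    3    2
  c   5    5    5    4    3    3
Edit distance = dp[5][5] = 3

3


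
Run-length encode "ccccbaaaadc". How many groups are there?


Input: ccccbaaaadc
Scanning for consecutive runs:
  Group 1: 'c' x 4 (positions 0-3)
  Group 2: 'b' x 1 (positions 4-4)
  Group 3: 'a' x 4 (positions 5-8)
  Group 4: 'd' x 1 (positions 9-9)
  Group 5: 'c' x 1 (positions 10-10)
Total groups: 5

5


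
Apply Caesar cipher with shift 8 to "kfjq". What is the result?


Caesar cipher: shift "kfjq" by 8
  'k' (pos 10) + 8 = pos 18 = 's'
  'f' (pos 5) + 8 = pos 13 = 'n'
  'j' (pos 9) + 8 = pos 17 = 'r'
  'q' (pos 16) + 8 = pos 24 = 'y'
Result: snry

snry


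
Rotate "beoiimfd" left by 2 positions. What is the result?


Input: "beoiimfd", rotate left by 2
First 2 characters: "be"
Remaining characters: "oiimfd"
Concatenate remaining + first: "oiimfd" + "be" = "oiimfdbe"

oiimfdbe


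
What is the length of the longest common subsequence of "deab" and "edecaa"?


LCS of "deab" and "edecaa"
DP table:
           e    d    e    c    a    a
      0    0    0    0    0    0    0
  d   0    0    1    1    1    1    1
  e   0    1    1    2    2    2    2
  a   0    1    1    2    2    3    3
  b   0    1    1    2    2    3    3
LCS length = dp[4][6] = 3

3


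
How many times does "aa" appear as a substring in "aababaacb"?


Searching for "aa" in "aababaacb"
Scanning each position:
  Position 0: "aa" => MATCH
  Position 1: "ab" => no
  Position 2: "ba" => no
  Position 3: "ab" => no
  Position 4: "ba" => no
  Position 5: "aa" => MATCH
  Position 6: "ac" => no
  Position 7: "cb" => no
Total occurrences: 2

2


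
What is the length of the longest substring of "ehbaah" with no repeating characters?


Input: "ehbaah"
Sliding window (track last position of each char):
  Position 0 ('e'): window [0,0] length 1 -- new best
  Position 1 ('h'): window [0,1] length 2 -- new best
  Position 2 ('b'): window [0,2] length 3 -- new best
  Position 3 ('a'): window [0,3] length 4 -- new best
  Position 4 ('a'): repeat (last at 3), move window start to 4
  Position 4 ('a'): window [4,4] length 1
  Position 5 ('h'): window [4,5] length 2
Longest substring with no repeats: "ehba" with length 4

4


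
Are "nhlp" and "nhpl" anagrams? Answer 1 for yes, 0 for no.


Strings: "nhlp", "nhpl"
Sorted first:  hlnp
Sorted second: hlnp
Sorted forms match => anagrams

1


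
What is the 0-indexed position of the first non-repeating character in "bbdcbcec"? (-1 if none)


Input: bbdcbcec
Character frequencies:
  'b': 3
  'c': 3
  'd': 1
  'e': 1
Scanning left to right for freq == 1:
  Position 0 ('b'): freq=3, skip
  Position 1 ('b'): freq=3, skip
  Position 2 ('d'): unique! => answer = 2

2


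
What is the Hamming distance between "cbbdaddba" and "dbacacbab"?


Comparing "cbbdaddba" and "dbacacbab" position by position:
  Position 0: 'c' vs 'd' => differ
  Position 1: 'b' vs 'b' => same
  Position 2: 'b' vs 'a' => differ
  Position 3: 'd' vs 'c' => differ
  Position 4: 'a' vs 'a' => same
  Position 5: 'd' vs 'c' => differ
  Position 6: 'd' vs 'b' => differ
  Position 7: 'b' vs 'a' => differ
  Position 8: 'a' vs 'b' => differ
Total differences (Hamming distance): 7

7


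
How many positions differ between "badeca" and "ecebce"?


Comparing "badeca" and "ecebce" position by position:
  Position 0: 'b' vs 'e' => DIFFER
  Position 1: 'a' vs 'c' => DIFFER
  Position 2: 'd' vs 'e' => DIFFER
  Position 3: 'e' vs 'b' => DIFFER
  Position 4: 'c' vs 'c' => same
  Position 5: 'a' vs 'e' => DIFFER
Positions that differ: 5

5


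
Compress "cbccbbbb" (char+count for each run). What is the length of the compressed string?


Input: cbccbbbb
Runs:
  'c' x 1 => "c1"
  'b' x 1 => "b1"
  'c' x 2 => "c2"
  'b' x 4 => "b4"
Compressed: "c1b1c2b4"
Compressed length: 8

8


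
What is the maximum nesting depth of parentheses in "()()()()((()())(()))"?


Input: "()()()()((()())(()))"
Tracking depth:
  Position 0 '(': depth becomes 1
  Position 1 ')': depth becomes 0
  Position 2 '(': depth becomes 1
  Position 3 ')': depth becomes 0
  Position 4 '(': depth becomes 1
  Position 5 ')': depth becomes 0
  Position 6 '(': depth becomes 1
  Position 7 ')': depth becomes 0
  Position 8 '(': depth becomes 1
  Position 9 '(': depth becomes 2
  Position 10 '(': depth becomes 3
  Position 11 ')': depth becomes 2
  Position 12 '(': depth becomes 3
  Position 13 ')': depth becomes 2
  Position 14 ')': depth becomes 1
  Position 15 '(': depth becomes 2
  Position 16 '(': depth becomes 3
  Position 17 ')': depth becomes 2
  Position 18 ')': depth becomes 1
  Position 19 ')': depth becomes 0
Maximum depth reached: 3

3


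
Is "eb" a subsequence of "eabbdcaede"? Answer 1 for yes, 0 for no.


Check if "eb" is a subsequence of "eabbdcaede"
Greedy scan:
  Position 0 ('e'): matches sub[0] = 'e'
  Position 1 ('a'): no match needed
  Position 2 ('b'): matches sub[1] = 'b'
  Position 3 ('b'): no match needed
  Position 4 ('d'): no match needed
  Position 5 ('c'): no match needed
  Position 6 ('a'): no match needed
  Position 7 ('e'): no match needed
  Position 8 ('d'): no match needed
  Position 9 ('e'): no match needed
All 2 characters matched => is a subsequence

1


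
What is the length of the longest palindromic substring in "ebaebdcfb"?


Input: "ebaebdcfb"
Checking substrings for palindromes:
  No multi-char palindromic substrings found
Longest palindromic substring: "e" with length 1

1


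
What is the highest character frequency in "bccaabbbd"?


Input: bccaabbbd
Character counts:
  'a': 2
  'b': 4
  'c': 2
  'd': 1
Maximum frequency: 4

4


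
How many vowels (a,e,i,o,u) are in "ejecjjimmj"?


Input: ejecjjimmj
Checking each character:
  'e' at position 0: vowel (running total: 1)
  'j' at position 1: consonant
  'e' at position 2: vowel (running total: 2)
  'c' at position 3: consonant
  'j' at position 4: consonant
  'j' at position 5: consonant
  'i' at position 6: vowel (running total: 3)
  'm' at position 7: consonant
  'm' at position 8: consonant
  'j' at position 9: consonant
Total vowels: 3

3
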